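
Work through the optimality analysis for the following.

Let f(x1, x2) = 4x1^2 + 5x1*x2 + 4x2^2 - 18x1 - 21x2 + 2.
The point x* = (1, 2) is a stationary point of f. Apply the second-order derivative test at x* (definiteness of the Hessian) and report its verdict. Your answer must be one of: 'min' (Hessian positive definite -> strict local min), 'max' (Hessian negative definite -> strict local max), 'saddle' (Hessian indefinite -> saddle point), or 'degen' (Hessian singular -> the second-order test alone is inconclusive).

Compute the Hessian H = grad^2 f:
  H = [[8, 5], [5, 8]]
Verify stationarity: grad f(x*) = H x* + g = (0, 0).
Eigenvalues of H: 3, 13.
Both eigenvalues > 0, so H is positive definite -> x* is a strict local min.

min


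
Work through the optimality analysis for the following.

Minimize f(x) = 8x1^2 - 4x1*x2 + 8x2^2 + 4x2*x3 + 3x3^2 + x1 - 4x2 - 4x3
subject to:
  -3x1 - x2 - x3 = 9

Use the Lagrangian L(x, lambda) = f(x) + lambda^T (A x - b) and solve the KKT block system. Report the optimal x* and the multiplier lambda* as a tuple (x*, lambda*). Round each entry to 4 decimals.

Form the Lagrangian:
  L(x, lambda) = (1/2) x^T Q x + c^T x + lambda^T (A x - b)
Stationarity (grad_x L = 0): Q x + c + A^T lambda = 0.
Primal feasibility: A x = b.

This gives the KKT block system:
  [ Q   A^T ] [ x     ]   [-c ]
  [ A    0  ] [ lambda ] = [ b ]

Solving the linear system:
  x*      = (-2.4734, -0.9324, -0.6475)
  lambda* = (-11.6148)
  f(x*)   = 54.1895

x* = (-2.4734, -0.9324, -0.6475), lambda* = (-11.6148)


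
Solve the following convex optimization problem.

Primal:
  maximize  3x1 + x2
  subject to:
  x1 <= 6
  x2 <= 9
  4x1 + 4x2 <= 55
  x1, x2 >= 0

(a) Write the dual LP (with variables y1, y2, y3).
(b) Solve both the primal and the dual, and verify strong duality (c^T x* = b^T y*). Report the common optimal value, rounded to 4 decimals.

The standard primal-dual pair for 'max c^T x s.t. A x <= b, x >= 0' is:
  Dual:  min b^T y  s.t.  A^T y >= c,  y >= 0.

So the dual LP is:
  minimize  6y1 + 9y2 + 55y3
  subject to:
    y1 + 4y3 >= 3
    y2 + 4y3 >= 1
    y1, y2, y3 >= 0

Solving the primal: x* = (6, 7.75).
  primal value c^T x* = 25.75.
Solving the dual: y* = (2, 0, 0.25).
  dual value b^T y* = 25.75.
Strong duality: c^T x* = b^T y*. Confirmed.

25.75


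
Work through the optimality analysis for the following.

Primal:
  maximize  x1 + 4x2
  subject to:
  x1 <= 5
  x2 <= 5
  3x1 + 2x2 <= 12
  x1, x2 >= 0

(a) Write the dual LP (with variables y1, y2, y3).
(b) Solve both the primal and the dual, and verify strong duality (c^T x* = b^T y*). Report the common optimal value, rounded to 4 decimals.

The standard primal-dual pair for 'max c^T x s.t. A x <= b, x >= 0' is:
  Dual:  min b^T y  s.t.  A^T y >= c,  y >= 0.

So the dual LP is:
  minimize  5y1 + 5y2 + 12y3
  subject to:
    y1 + 3y3 >= 1
    y2 + 2y3 >= 4
    y1, y2, y3 >= 0

Solving the primal: x* = (0.6667, 5).
  primal value c^T x* = 20.6667.
Solving the dual: y* = (0, 3.3333, 0.3333).
  dual value b^T y* = 20.6667.
Strong duality: c^T x* = b^T y*. Confirmed.

20.6667


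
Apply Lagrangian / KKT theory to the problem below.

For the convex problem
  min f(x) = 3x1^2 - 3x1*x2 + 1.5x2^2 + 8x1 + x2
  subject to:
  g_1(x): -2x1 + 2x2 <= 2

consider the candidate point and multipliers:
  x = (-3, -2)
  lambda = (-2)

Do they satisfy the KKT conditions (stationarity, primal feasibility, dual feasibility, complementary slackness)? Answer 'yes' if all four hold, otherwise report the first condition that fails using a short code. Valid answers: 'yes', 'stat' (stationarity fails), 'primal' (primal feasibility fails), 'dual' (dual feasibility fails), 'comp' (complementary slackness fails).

Gradient of f: grad f(x) = Q x + c = (-4, 4)
Constraint values g_i(x) = a_i^T x - b_i:
  g_1((-3, -2)) = 0
Stationarity residual: grad f(x) + sum_i lambda_i a_i = (0, 0)
  -> stationarity OK
Primal feasibility (all g_i <= 0): OK
Dual feasibility (all lambda_i >= 0): FAILS
Complementary slackness (lambda_i * g_i(x) = 0 for all i): OK

Verdict: the first failing condition is dual_feasibility -> dual.

dual


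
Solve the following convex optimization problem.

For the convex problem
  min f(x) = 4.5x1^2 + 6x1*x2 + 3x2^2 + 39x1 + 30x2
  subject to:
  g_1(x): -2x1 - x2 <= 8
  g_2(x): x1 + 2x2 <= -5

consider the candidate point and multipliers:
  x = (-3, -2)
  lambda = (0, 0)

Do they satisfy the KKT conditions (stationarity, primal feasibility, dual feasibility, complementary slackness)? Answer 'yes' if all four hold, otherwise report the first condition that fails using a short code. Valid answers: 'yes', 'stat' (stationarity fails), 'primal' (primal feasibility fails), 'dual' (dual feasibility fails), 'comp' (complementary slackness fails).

Gradient of f: grad f(x) = Q x + c = (0, 0)
Constraint values g_i(x) = a_i^T x - b_i:
  g_1((-3, -2)) = 0
  g_2((-3, -2)) = -2
Stationarity residual: grad f(x) + sum_i lambda_i a_i = (0, 0)
  -> stationarity OK
Primal feasibility (all g_i <= 0): OK
Dual feasibility (all lambda_i >= 0): OK
Complementary slackness (lambda_i * g_i(x) = 0 for all i): OK

Verdict: yes, KKT holds.

yes


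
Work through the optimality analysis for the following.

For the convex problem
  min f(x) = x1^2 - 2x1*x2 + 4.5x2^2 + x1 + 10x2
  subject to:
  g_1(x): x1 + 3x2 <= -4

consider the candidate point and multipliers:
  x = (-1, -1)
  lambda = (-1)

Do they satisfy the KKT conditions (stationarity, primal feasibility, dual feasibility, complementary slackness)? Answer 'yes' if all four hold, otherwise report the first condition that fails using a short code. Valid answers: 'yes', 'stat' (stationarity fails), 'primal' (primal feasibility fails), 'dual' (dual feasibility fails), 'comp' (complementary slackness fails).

Gradient of f: grad f(x) = Q x + c = (1, 3)
Constraint values g_i(x) = a_i^T x - b_i:
  g_1((-1, -1)) = 0
Stationarity residual: grad f(x) + sum_i lambda_i a_i = (0, 0)
  -> stationarity OK
Primal feasibility (all g_i <= 0): OK
Dual feasibility (all lambda_i >= 0): FAILS
Complementary slackness (lambda_i * g_i(x) = 0 for all i): OK

Verdict: the first failing condition is dual_feasibility -> dual.

dual


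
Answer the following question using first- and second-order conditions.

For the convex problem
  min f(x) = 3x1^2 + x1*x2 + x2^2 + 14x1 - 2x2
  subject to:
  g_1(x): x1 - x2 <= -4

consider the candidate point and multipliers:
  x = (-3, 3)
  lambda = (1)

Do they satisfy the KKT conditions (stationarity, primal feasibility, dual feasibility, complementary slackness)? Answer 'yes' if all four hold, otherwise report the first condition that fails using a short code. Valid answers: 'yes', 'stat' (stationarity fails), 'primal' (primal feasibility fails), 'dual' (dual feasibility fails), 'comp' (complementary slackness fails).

Gradient of f: grad f(x) = Q x + c = (-1, 1)
Constraint values g_i(x) = a_i^T x - b_i:
  g_1((-3, 3)) = -2
Stationarity residual: grad f(x) + sum_i lambda_i a_i = (0, 0)
  -> stationarity OK
Primal feasibility (all g_i <= 0): OK
Dual feasibility (all lambda_i >= 0): OK
Complementary slackness (lambda_i * g_i(x) = 0 for all i): FAILS

Verdict: the first failing condition is complementary_slackness -> comp.

comp


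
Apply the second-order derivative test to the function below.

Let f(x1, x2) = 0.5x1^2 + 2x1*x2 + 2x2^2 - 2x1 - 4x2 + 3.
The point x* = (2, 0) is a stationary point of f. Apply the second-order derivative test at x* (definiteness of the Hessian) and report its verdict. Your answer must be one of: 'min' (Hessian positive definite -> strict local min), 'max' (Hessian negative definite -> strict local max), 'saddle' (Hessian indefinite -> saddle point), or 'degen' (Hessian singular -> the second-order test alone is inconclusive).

Compute the Hessian H = grad^2 f:
  H = [[1, 2], [2, 4]]
Verify stationarity: grad f(x*) = H x* + g = (0, 0).
Eigenvalues of H: 0, 5.
H has a zero eigenvalue (singular; positive semidefinite but not definite), so H is neither positive definite, negative definite, nor indefinite. The second-order test alone is inconclusive -> degen.
(Indeed, f is constant along the null direction of H through x*, so x* is not a strict local extremum.)

degen


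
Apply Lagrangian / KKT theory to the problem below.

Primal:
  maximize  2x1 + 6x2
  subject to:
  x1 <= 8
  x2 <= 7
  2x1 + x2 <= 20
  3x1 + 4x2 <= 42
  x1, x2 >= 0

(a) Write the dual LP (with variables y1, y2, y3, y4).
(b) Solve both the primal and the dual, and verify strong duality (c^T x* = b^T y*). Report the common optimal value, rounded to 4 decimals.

The standard primal-dual pair for 'max c^T x s.t. A x <= b, x >= 0' is:
  Dual:  min b^T y  s.t.  A^T y >= c,  y >= 0.

So the dual LP is:
  minimize  8y1 + 7y2 + 20y3 + 42y4
  subject to:
    y1 + 2y3 + 3y4 >= 2
    y2 + y3 + 4y4 >= 6
    y1, y2, y3, y4 >= 0

Solving the primal: x* = (4.6667, 7).
  primal value c^T x* = 51.3333.
Solving the dual: y* = (0, 3.3333, 0, 0.6667).
  dual value b^T y* = 51.3333.
Strong duality: c^T x* = b^T y*. Confirmed.

51.3333


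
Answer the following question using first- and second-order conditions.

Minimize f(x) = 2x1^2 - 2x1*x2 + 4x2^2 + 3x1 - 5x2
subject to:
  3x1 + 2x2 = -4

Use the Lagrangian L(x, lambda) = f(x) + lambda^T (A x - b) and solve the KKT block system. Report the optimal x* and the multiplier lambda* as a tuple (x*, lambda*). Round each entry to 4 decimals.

Form the Lagrangian:
  L(x, lambda) = (1/2) x^T Q x + c^T x + lambda^T (A x - b)
Stationarity (grad_x L = 0): Q x + c + A^T lambda = 0.
Primal feasibility: A x = b.

This gives the KKT block system:
  [ Q   A^T ] [ x     ]   [-c ]
  [ A    0  ] [ lambda ] = [ b ]

Solving the linear system:
  x*      = (-1.375, 0.0625)
  lambda* = (0.875)
  f(x*)   = -0.4688

x* = (-1.375, 0.0625), lambda* = (0.875)


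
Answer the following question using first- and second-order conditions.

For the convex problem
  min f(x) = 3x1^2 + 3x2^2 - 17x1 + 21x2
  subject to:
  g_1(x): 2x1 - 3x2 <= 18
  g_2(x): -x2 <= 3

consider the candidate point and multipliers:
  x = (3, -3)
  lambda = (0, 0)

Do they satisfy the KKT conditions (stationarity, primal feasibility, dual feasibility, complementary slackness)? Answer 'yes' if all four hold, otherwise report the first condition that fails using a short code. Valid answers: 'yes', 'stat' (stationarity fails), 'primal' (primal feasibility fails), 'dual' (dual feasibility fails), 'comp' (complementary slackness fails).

Gradient of f: grad f(x) = Q x + c = (1, 3)
Constraint values g_i(x) = a_i^T x - b_i:
  g_1((3, -3)) = -3
  g_2((3, -3)) = 0
Stationarity residual: grad f(x) + sum_i lambda_i a_i = (1, 3)
  -> stationarity FAILS
Primal feasibility (all g_i <= 0): OK
Dual feasibility (all lambda_i >= 0): OK
Complementary slackness (lambda_i * g_i(x) = 0 for all i): OK

Verdict: the first failing condition is stationarity -> stat.

stat


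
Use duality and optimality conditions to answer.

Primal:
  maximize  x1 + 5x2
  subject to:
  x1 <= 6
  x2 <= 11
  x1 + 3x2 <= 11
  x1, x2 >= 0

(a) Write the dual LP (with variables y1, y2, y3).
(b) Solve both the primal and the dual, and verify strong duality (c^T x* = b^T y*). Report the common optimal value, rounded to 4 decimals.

The standard primal-dual pair for 'max c^T x s.t. A x <= b, x >= 0' is:
  Dual:  min b^T y  s.t.  A^T y >= c,  y >= 0.

So the dual LP is:
  minimize  6y1 + 11y2 + 11y3
  subject to:
    y1 + y3 >= 1
    y2 + 3y3 >= 5
    y1, y2, y3 >= 0

Solving the primal: x* = (0, 3.6667).
  primal value c^T x* = 18.3333.
Solving the dual: y* = (0, 0, 1.6667).
  dual value b^T y* = 18.3333.
Strong duality: c^T x* = b^T y*. Confirmed.

18.3333


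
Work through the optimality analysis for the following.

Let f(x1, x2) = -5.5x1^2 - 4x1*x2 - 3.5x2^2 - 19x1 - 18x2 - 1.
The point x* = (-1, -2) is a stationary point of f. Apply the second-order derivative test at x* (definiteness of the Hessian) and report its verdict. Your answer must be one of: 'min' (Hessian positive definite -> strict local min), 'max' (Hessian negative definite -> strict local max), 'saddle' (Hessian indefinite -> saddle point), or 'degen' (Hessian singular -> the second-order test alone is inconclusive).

Compute the Hessian H = grad^2 f:
  H = [[-11, -4], [-4, -7]]
Verify stationarity: grad f(x*) = H x* + g = (0, 0).
Eigenvalues of H: -13.4721, -4.5279.
Both eigenvalues < 0, so H is negative definite -> x* is a strict local max.

max


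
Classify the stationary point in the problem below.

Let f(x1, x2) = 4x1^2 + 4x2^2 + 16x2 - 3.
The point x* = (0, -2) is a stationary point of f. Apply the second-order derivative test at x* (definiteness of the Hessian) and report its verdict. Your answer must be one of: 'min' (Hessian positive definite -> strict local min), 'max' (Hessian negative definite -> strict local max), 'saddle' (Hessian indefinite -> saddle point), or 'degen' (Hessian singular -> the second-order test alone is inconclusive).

Compute the Hessian H = grad^2 f:
  H = [[8, 0], [0, 8]]
Verify stationarity: grad f(x*) = H x* + g = (0, 0).
Eigenvalues of H: 8, 8.
Both eigenvalues > 0, so H is positive definite -> x* is a strict local min.

min


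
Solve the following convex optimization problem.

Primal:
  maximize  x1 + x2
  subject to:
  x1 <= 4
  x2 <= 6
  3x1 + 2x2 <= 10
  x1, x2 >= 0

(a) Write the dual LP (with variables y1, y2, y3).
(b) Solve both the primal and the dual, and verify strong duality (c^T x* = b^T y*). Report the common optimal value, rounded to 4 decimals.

The standard primal-dual pair for 'max c^T x s.t. A x <= b, x >= 0' is:
  Dual:  min b^T y  s.t.  A^T y >= c,  y >= 0.

So the dual LP is:
  minimize  4y1 + 6y2 + 10y3
  subject to:
    y1 + 3y3 >= 1
    y2 + 2y3 >= 1
    y1, y2, y3 >= 0

Solving the primal: x* = (0, 5).
  primal value c^T x* = 5.
Solving the dual: y* = (0, 0, 0.5).
  dual value b^T y* = 5.
Strong duality: c^T x* = b^T y*. Confirmed.

5


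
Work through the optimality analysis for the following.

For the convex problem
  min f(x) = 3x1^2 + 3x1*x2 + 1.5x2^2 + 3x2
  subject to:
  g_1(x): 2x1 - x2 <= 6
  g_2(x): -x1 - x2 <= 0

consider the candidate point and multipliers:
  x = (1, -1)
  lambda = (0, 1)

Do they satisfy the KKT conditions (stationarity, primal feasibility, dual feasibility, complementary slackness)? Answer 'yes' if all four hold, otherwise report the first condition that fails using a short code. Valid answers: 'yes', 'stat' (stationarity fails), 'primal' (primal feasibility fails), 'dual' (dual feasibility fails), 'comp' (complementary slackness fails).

Gradient of f: grad f(x) = Q x + c = (3, 3)
Constraint values g_i(x) = a_i^T x - b_i:
  g_1((1, -1)) = -3
  g_2((1, -1)) = 0
Stationarity residual: grad f(x) + sum_i lambda_i a_i = (2, 2)
  -> stationarity FAILS
Primal feasibility (all g_i <= 0): OK
Dual feasibility (all lambda_i >= 0): OK
Complementary slackness (lambda_i * g_i(x) = 0 for all i): OK

Verdict: the first failing condition is stationarity -> stat.

stat


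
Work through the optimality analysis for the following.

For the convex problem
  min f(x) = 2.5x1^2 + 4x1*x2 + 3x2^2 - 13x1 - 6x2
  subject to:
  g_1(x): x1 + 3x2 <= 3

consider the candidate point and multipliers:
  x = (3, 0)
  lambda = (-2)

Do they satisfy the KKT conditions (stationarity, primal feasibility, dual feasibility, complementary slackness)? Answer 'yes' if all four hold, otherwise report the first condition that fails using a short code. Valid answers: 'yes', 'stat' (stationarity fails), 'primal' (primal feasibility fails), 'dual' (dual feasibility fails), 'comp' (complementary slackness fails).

Gradient of f: grad f(x) = Q x + c = (2, 6)
Constraint values g_i(x) = a_i^T x - b_i:
  g_1((3, 0)) = 0
Stationarity residual: grad f(x) + sum_i lambda_i a_i = (0, 0)
  -> stationarity OK
Primal feasibility (all g_i <= 0): OK
Dual feasibility (all lambda_i >= 0): FAILS
Complementary slackness (lambda_i * g_i(x) = 0 for all i): OK

Verdict: the first failing condition is dual_feasibility -> dual.

dual


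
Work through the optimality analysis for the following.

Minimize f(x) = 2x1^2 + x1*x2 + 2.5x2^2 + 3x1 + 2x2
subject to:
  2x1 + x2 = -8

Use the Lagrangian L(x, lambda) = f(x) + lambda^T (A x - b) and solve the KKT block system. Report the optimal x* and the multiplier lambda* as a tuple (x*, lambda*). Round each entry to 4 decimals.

Form the Lagrangian:
  L(x, lambda) = (1/2) x^T Q x + c^T x + lambda^T (A x - b)
Stationarity (grad_x L = 0): Q x + c + A^T lambda = 0.
Primal feasibility: A x = b.

This gives the KKT block system:
  [ Q   A^T ] [ x     ]   [-c ]
  [ A    0  ] [ lambda ] = [ b ]

Solving the linear system:
  x*      = (-3.55, -0.9)
  lambda* = (6.05)
  f(x*)   = 17.975

x* = (-3.55, -0.9), lambda* = (6.05)


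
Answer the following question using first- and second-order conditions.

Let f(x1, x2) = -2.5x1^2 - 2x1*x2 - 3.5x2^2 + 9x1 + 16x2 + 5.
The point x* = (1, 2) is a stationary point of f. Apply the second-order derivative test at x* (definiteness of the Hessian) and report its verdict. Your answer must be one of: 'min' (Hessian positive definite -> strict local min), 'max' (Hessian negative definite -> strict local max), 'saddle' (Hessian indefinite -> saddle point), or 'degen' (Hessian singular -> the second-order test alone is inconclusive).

Compute the Hessian H = grad^2 f:
  H = [[-5, -2], [-2, -7]]
Verify stationarity: grad f(x*) = H x* + g = (0, 0).
Eigenvalues of H: -8.2361, -3.7639.
Both eigenvalues < 0, so H is negative definite -> x* is a strict local max.

max


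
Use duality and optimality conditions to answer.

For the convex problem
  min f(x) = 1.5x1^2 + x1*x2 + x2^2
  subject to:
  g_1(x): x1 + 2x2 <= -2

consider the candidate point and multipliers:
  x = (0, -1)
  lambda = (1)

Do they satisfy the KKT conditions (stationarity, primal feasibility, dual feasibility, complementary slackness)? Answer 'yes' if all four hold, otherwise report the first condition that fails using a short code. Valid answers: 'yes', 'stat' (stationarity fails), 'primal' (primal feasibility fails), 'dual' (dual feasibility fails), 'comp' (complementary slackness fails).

Gradient of f: grad f(x) = Q x + c = (-1, -2)
Constraint values g_i(x) = a_i^T x - b_i:
  g_1((0, -1)) = 0
Stationarity residual: grad f(x) + sum_i lambda_i a_i = (0, 0)
  -> stationarity OK
Primal feasibility (all g_i <= 0): OK
Dual feasibility (all lambda_i >= 0): OK
Complementary slackness (lambda_i * g_i(x) = 0 for all i): OK

Verdict: yes, KKT holds.

yes


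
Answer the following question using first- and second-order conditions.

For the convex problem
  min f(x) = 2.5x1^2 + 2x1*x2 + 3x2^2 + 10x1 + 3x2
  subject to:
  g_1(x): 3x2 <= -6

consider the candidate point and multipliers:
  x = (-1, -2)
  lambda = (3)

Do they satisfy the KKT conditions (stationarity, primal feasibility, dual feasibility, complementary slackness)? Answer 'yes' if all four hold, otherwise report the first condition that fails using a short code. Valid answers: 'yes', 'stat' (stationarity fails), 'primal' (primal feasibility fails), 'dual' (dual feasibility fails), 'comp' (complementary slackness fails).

Gradient of f: grad f(x) = Q x + c = (1, -11)
Constraint values g_i(x) = a_i^T x - b_i:
  g_1((-1, -2)) = 0
Stationarity residual: grad f(x) + sum_i lambda_i a_i = (1, -2)
  -> stationarity FAILS
Primal feasibility (all g_i <= 0): OK
Dual feasibility (all lambda_i >= 0): OK
Complementary slackness (lambda_i * g_i(x) = 0 for all i): OK

Verdict: the first failing condition is stationarity -> stat.

stat


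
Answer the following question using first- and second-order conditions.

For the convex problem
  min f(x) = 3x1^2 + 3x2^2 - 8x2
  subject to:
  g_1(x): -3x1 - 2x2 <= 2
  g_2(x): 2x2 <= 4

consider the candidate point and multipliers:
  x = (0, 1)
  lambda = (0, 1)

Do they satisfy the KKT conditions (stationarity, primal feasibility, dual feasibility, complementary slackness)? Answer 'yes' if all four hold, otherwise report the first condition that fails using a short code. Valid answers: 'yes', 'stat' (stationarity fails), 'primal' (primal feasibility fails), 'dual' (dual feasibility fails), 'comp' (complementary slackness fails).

Gradient of f: grad f(x) = Q x + c = (0, -2)
Constraint values g_i(x) = a_i^T x - b_i:
  g_1((0, 1)) = -4
  g_2((0, 1)) = -2
Stationarity residual: grad f(x) + sum_i lambda_i a_i = (0, 0)
  -> stationarity OK
Primal feasibility (all g_i <= 0): OK
Dual feasibility (all lambda_i >= 0): OK
Complementary slackness (lambda_i * g_i(x) = 0 for all i): FAILS

Verdict: the first failing condition is complementary_slackness -> comp.

comp


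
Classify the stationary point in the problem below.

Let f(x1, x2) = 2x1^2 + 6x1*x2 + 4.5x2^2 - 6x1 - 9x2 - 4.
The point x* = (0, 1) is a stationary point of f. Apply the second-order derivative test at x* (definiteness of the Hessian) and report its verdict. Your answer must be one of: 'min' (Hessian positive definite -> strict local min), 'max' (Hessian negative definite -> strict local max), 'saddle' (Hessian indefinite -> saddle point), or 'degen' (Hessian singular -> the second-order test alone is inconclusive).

Compute the Hessian H = grad^2 f:
  H = [[4, 6], [6, 9]]
Verify stationarity: grad f(x*) = H x* + g = (0, 0).
Eigenvalues of H: 0, 13.
H has a zero eigenvalue (singular; positive semidefinite but not definite), so H is neither positive definite, negative definite, nor indefinite. The second-order test alone is inconclusive -> degen.
(Indeed, f is constant along the null direction of H through x*, so x* is not a strict local extremum.)

degen


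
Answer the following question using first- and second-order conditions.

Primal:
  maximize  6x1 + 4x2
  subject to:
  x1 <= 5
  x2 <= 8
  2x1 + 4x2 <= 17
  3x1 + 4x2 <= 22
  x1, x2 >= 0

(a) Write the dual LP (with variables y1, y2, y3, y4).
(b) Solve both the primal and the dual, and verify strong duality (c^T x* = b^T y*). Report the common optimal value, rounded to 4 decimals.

The standard primal-dual pair for 'max c^T x s.t. A x <= b, x >= 0' is:
  Dual:  min b^T y  s.t.  A^T y >= c,  y >= 0.

So the dual LP is:
  minimize  5y1 + 8y2 + 17y3 + 22y4
  subject to:
    y1 + 2y3 + 3y4 >= 6
    y2 + 4y3 + 4y4 >= 4
    y1, y2, y3, y4 >= 0

Solving the primal: x* = (5, 1.75).
  primal value c^T x* = 37.
Solving the dual: y* = (3, 0, 0, 1).
  dual value b^T y* = 37.
Strong duality: c^T x* = b^T y*. Confirmed.

37


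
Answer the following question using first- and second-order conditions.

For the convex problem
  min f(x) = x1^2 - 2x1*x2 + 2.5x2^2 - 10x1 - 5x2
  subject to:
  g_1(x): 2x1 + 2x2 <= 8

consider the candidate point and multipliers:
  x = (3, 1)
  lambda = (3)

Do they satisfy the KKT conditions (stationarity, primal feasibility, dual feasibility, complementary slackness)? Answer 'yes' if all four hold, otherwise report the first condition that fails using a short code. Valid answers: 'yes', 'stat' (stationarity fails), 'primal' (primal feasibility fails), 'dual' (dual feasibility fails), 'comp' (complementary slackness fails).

Gradient of f: grad f(x) = Q x + c = (-6, -6)
Constraint values g_i(x) = a_i^T x - b_i:
  g_1((3, 1)) = 0
Stationarity residual: grad f(x) + sum_i lambda_i a_i = (0, 0)
  -> stationarity OK
Primal feasibility (all g_i <= 0): OK
Dual feasibility (all lambda_i >= 0): OK
Complementary slackness (lambda_i * g_i(x) = 0 for all i): OK

Verdict: yes, KKT holds.

yes


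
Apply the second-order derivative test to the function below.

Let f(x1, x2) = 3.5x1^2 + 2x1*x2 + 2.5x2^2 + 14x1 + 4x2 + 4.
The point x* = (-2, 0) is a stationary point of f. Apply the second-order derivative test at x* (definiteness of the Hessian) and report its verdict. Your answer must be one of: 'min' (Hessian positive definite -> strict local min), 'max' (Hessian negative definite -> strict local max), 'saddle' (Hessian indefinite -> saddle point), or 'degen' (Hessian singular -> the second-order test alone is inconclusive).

Compute the Hessian H = grad^2 f:
  H = [[7, 2], [2, 5]]
Verify stationarity: grad f(x*) = H x* + g = (0, 0).
Eigenvalues of H: 3.7639, 8.2361.
Both eigenvalues > 0, so H is positive definite -> x* is a strict local min.

min


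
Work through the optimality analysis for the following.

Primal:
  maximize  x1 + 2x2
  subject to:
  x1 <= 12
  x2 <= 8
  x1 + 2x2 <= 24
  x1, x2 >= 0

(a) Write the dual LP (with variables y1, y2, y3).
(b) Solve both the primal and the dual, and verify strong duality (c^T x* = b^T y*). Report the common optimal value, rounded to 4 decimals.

The standard primal-dual pair for 'max c^T x s.t. A x <= b, x >= 0' is:
  Dual:  min b^T y  s.t.  A^T y >= c,  y >= 0.

So the dual LP is:
  minimize  12y1 + 8y2 + 24y3
  subject to:
    y1 + y3 >= 1
    y2 + 2y3 >= 2
    y1, y2, y3 >= 0

Solving the primal: x* = (8, 8).
  primal value c^T x* = 24.
Solving the dual: y* = (0, 0, 1).
  dual value b^T y* = 24.
Strong duality: c^T x* = b^T y*. Confirmed.

24


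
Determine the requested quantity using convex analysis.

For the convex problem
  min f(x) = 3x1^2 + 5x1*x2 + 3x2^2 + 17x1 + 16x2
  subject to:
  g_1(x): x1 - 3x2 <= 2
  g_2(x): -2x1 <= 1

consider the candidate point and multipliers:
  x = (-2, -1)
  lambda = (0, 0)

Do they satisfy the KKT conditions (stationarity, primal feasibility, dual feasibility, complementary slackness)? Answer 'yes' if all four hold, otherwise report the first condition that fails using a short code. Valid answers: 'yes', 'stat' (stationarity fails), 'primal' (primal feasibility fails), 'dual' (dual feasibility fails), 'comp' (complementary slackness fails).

Gradient of f: grad f(x) = Q x + c = (0, 0)
Constraint values g_i(x) = a_i^T x - b_i:
  g_1((-2, -1)) = -1
  g_2((-2, -1)) = 3
Stationarity residual: grad f(x) + sum_i lambda_i a_i = (0, 0)
  -> stationarity OK
Primal feasibility (all g_i <= 0): FAILS
Dual feasibility (all lambda_i >= 0): OK
Complementary slackness (lambda_i * g_i(x) = 0 for all i): OK

Verdict: the first failing condition is primal_feasibility -> primal.

primal


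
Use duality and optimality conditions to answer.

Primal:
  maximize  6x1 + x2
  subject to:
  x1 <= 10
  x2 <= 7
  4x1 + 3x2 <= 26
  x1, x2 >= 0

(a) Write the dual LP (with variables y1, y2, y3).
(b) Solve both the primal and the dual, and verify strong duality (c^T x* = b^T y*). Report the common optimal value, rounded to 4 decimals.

The standard primal-dual pair for 'max c^T x s.t. A x <= b, x >= 0' is:
  Dual:  min b^T y  s.t.  A^T y >= c,  y >= 0.

So the dual LP is:
  minimize  10y1 + 7y2 + 26y3
  subject to:
    y1 + 4y3 >= 6
    y2 + 3y3 >= 1
    y1, y2, y3 >= 0

Solving the primal: x* = (6.5, 0).
  primal value c^T x* = 39.
Solving the dual: y* = (0, 0, 1.5).
  dual value b^T y* = 39.
Strong duality: c^T x* = b^T y*. Confirmed.

39


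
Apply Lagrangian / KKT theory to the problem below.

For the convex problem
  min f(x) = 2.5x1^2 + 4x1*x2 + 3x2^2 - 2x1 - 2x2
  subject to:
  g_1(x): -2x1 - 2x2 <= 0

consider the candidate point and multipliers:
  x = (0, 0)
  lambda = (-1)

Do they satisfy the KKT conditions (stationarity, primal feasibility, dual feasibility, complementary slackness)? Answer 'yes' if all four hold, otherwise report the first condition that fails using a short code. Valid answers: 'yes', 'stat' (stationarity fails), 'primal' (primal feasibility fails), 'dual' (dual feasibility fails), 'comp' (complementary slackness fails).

Gradient of f: grad f(x) = Q x + c = (-2, -2)
Constraint values g_i(x) = a_i^T x - b_i:
  g_1((0, 0)) = 0
Stationarity residual: grad f(x) + sum_i lambda_i a_i = (0, 0)
  -> stationarity OK
Primal feasibility (all g_i <= 0): OK
Dual feasibility (all lambda_i >= 0): FAILS
Complementary slackness (lambda_i * g_i(x) = 0 for all i): OK

Verdict: the first failing condition is dual_feasibility -> dual.

dual


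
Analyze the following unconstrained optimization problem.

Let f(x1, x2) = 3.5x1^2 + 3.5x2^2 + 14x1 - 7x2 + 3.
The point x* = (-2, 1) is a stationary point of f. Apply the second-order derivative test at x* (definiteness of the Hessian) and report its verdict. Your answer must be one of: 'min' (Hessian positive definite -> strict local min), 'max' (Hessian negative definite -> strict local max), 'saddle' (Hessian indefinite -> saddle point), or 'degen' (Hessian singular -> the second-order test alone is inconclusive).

Compute the Hessian H = grad^2 f:
  H = [[7, 0], [0, 7]]
Verify stationarity: grad f(x*) = H x* + g = (0, 0).
Eigenvalues of H: 7, 7.
Both eigenvalues > 0, so H is positive definite -> x* is a strict local min.

min


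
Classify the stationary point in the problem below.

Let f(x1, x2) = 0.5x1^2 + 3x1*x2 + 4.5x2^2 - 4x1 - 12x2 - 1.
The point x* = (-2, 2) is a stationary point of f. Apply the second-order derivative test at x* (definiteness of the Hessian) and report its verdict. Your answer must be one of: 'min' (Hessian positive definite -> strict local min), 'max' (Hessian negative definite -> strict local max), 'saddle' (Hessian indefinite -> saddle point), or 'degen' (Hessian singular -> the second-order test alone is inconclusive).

Compute the Hessian H = grad^2 f:
  H = [[1, 3], [3, 9]]
Verify stationarity: grad f(x*) = H x* + g = (0, 0).
Eigenvalues of H: 0, 10.
H has a zero eigenvalue (singular; positive semidefinite but not definite), so H is neither positive definite, negative definite, nor indefinite. The second-order test alone is inconclusive -> degen.
(Indeed, f is constant along the null direction of H through x*, so x* is not a strict local extremum.)

degen


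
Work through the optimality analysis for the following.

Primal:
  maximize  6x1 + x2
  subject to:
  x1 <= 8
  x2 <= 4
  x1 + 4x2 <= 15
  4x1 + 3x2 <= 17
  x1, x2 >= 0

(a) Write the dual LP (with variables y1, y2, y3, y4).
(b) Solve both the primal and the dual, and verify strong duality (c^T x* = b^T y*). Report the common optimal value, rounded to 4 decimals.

The standard primal-dual pair for 'max c^T x s.t. A x <= b, x >= 0' is:
  Dual:  min b^T y  s.t.  A^T y >= c,  y >= 0.

So the dual LP is:
  minimize  8y1 + 4y2 + 15y3 + 17y4
  subject to:
    y1 + y3 + 4y4 >= 6
    y2 + 4y3 + 3y4 >= 1
    y1, y2, y3, y4 >= 0

Solving the primal: x* = (4.25, 0).
  primal value c^T x* = 25.5.
Solving the dual: y* = (0, 0, 0, 1.5).
  dual value b^T y* = 25.5.
Strong duality: c^T x* = b^T y*. Confirmed.

25.5


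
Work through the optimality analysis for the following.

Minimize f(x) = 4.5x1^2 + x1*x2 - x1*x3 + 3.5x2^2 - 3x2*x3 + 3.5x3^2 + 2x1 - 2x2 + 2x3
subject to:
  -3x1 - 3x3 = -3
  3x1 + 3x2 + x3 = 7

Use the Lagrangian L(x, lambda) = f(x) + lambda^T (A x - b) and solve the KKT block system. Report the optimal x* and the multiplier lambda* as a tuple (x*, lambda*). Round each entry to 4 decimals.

Form the Lagrangian:
  L(x, lambda) = (1/2) x^T Q x + c^T x + lambda^T (A x - b)
Stationarity (grad_x L = 0): Q x + c + A^T lambda = 0.
Primal feasibility: A x = b.

This gives the KKT block system:
  [ Q   A^T ] [ x     ]   [-c ]
  [ A    0  ] [ lambda ] = [ b ]

Solving the linear system:
  x*      = (0.3803, 1.7465, 0.6197)
  lambda* = (-0.7324, -2.9155)
  f(x*)   = 8.3592

x* = (0.3803, 1.7465, 0.6197), lambda* = (-0.7324, -2.9155)


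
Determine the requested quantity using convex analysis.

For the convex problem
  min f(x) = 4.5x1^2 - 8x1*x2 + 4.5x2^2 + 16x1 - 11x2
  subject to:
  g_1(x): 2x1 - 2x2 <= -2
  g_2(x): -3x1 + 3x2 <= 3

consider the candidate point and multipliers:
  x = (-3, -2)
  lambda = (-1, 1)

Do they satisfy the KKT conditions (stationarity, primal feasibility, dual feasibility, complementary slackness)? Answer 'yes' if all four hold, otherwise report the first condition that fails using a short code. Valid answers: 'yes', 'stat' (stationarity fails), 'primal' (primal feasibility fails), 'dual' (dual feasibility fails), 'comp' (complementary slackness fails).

Gradient of f: grad f(x) = Q x + c = (5, -5)
Constraint values g_i(x) = a_i^T x - b_i:
  g_1((-3, -2)) = 0
  g_2((-3, -2)) = 0
Stationarity residual: grad f(x) + sum_i lambda_i a_i = (0, 0)
  -> stationarity OK
Primal feasibility (all g_i <= 0): OK
Dual feasibility (all lambda_i >= 0): FAILS
Complementary slackness (lambda_i * g_i(x) = 0 for all i): OK

Verdict: the first failing condition is dual_feasibility -> dual.

dual


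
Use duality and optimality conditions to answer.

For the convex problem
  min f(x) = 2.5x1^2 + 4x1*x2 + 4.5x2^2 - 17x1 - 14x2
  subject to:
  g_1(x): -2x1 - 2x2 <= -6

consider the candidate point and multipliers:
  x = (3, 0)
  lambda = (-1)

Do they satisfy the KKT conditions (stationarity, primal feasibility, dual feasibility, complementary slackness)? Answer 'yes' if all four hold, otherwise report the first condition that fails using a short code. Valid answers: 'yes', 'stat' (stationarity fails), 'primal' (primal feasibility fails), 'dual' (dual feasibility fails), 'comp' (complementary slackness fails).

Gradient of f: grad f(x) = Q x + c = (-2, -2)
Constraint values g_i(x) = a_i^T x - b_i:
  g_1((3, 0)) = 0
Stationarity residual: grad f(x) + sum_i lambda_i a_i = (0, 0)
  -> stationarity OK
Primal feasibility (all g_i <= 0): OK
Dual feasibility (all lambda_i >= 0): FAILS
Complementary slackness (lambda_i * g_i(x) = 0 for all i): OK

Verdict: the first failing condition is dual_feasibility -> dual.

dual


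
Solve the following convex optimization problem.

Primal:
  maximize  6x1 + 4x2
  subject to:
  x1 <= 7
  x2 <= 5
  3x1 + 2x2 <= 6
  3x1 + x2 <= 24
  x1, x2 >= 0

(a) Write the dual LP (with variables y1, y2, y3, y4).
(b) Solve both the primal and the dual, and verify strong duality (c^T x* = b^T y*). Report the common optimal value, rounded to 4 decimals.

The standard primal-dual pair for 'max c^T x s.t. A x <= b, x >= 0' is:
  Dual:  min b^T y  s.t.  A^T y >= c,  y >= 0.

So the dual LP is:
  minimize  7y1 + 5y2 + 6y3 + 24y4
  subject to:
    y1 + 3y3 + 3y4 >= 6
    y2 + 2y3 + y4 >= 4
    y1, y2, y3, y4 >= 0

Solving the primal: x* = (2, 0).
  primal value c^T x* = 12.
Solving the dual: y* = (0, 0, 2, 0).
  dual value b^T y* = 12.
Strong duality: c^T x* = b^T y*. Confirmed.

12


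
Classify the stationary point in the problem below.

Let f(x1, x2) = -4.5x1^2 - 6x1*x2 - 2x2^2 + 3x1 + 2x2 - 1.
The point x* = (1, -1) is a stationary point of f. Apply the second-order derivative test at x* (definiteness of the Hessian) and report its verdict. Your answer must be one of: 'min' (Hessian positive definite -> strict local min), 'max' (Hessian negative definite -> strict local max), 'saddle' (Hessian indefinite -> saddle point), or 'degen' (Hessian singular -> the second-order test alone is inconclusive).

Compute the Hessian H = grad^2 f:
  H = [[-9, -6], [-6, -4]]
Verify stationarity: grad f(x*) = H x* + g = (0, 0).
Eigenvalues of H: -13, 0.
H has a zero eigenvalue (singular; negative semidefinite but not definite), so H is neither positive definite, negative definite, nor indefinite. The second-order test alone is inconclusive -> degen.
(Indeed, f is constant along the null direction of H through x*, so x* is not a strict local extremum.)

degen


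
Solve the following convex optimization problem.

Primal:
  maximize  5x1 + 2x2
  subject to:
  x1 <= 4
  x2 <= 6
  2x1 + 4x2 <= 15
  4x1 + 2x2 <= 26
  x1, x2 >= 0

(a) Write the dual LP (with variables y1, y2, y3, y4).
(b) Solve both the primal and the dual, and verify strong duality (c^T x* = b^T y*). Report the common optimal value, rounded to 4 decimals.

The standard primal-dual pair for 'max c^T x s.t. A x <= b, x >= 0' is:
  Dual:  min b^T y  s.t.  A^T y >= c,  y >= 0.

So the dual LP is:
  minimize  4y1 + 6y2 + 15y3 + 26y4
  subject to:
    y1 + 2y3 + 4y4 >= 5
    y2 + 4y3 + 2y4 >= 2
    y1, y2, y3, y4 >= 0

Solving the primal: x* = (4, 1.75).
  primal value c^T x* = 23.5.
Solving the dual: y* = (4, 0, 0.5, 0).
  dual value b^T y* = 23.5.
Strong duality: c^T x* = b^T y*. Confirmed.

23.5


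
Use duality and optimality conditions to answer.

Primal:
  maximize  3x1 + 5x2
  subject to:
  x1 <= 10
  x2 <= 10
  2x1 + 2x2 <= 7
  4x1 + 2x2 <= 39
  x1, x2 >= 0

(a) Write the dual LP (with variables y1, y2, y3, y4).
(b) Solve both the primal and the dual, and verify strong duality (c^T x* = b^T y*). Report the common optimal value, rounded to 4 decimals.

The standard primal-dual pair for 'max c^T x s.t. A x <= b, x >= 0' is:
  Dual:  min b^T y  s.t.  A^T y >= c,  y >= 0.

So the dual LP is:
  minimize  10y1 + 10y2 + 7y3 + 39y4
  subject to:
    y1 + 2y3 + 4y4 >= 3
    y2 + 2y3 + 2y4 >= 5
    y1, y2, y3, y4 >= 0

Solving the primal: x* = (0, 3.5).
  primal value c^T x* = 17.5.
Solving the dual: y* = (0, 0, 2.5, 0).
  dual value b^T y* = 17.5.
Strong duality: c^T x* = b^T y*. Confirmed.

17.5


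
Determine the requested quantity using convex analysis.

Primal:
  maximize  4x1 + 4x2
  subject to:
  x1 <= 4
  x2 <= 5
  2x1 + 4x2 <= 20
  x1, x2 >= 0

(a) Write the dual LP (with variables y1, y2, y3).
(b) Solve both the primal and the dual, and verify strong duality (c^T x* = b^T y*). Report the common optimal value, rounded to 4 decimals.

The standard primal-dual pair for 'max c^T x s.t. A x <= b, x >= 0' is:
  Dual:  min b^T y  s.t.  A^T y >= c,  y >= 0.

So the dual LP is:
  minimize  4y1 + 5y2 + 20y3
  subject to:
    y1 + 2y3 >= 4
    y2 + 4y3 >= 4
    y1, y2, y3 >= 0

Solving the primal: x* = (4, 3).
  primal value c^T x* = 28.
Solving the dual: y* = (2, 0, 1).
  dual value b^T y* = 28.
Strong duality: c^T x* = b^T y*. Confirmed.

28


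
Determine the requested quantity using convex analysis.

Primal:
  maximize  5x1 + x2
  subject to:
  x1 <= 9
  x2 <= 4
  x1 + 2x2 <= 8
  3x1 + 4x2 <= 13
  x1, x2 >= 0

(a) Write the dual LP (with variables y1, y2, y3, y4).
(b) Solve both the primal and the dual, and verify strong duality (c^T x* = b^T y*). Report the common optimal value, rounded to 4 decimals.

The standard primal-dual pair for 'max c^T x s.t. A x <= b, x >= 0' is:
  Dual:  min b^T y  s.t.  A^T y >= c,  y >= 0.

So the dual LP is:
  minimize  9y1 + 4y2 + 8y3 + 13y4
  subject to:
    y1 + y3 + 3y4 >= 5
    y2 + 2y3 + 4y4 >= 1
    y1, y2, y3, y4 >= 0

Solving the primal: x* = (4.3333, 0).
  primal value c^T x* = 21.6667.
Solving the dual: y* = (0, 0, 0, 1.6667).
  dual value b^T y* = 21.6667.
Strong duality: c^T x* = b^T y*. Confirmed.

21.6667


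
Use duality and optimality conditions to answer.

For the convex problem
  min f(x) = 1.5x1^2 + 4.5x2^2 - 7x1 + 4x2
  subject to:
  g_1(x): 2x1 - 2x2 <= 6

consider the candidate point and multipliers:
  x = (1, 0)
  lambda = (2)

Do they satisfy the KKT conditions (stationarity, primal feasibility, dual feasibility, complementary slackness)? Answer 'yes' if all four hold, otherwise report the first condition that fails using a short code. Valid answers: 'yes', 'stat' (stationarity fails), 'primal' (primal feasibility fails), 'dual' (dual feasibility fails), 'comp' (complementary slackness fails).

Gradient of f: grad f(x) = Q x + c = (-4, 4)
Constraint values g_i(x) = a_i^T x - b_i:
  g_1((1, 0)) = -4
Stationarity residual: grad f(x) + sum_i lambda_i a_i = (0, 0)
  -> stationarity OK
Primal feasibility (all g_i <= 0): OK
Dual feasibility (all lambda_i >= 0): OK
Complementary slackness (lambda_i * g_i(x) = 0 for all i): FAILS

Verdict: the first failing condition is complementary_slackness -> comp.

comp


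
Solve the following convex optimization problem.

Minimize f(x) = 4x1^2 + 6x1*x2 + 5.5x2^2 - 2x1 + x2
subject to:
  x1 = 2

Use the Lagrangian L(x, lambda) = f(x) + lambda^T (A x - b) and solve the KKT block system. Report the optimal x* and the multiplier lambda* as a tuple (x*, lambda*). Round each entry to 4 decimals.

Form the Lagrangian:
  L(x, lambda) = (1/2) x^T Q x + c^T x + lambda^T (A x - b)
Stationarity (grad_x L = 0): Q x + c + A^T lambda = 0.
Primal feasibility: A x = b.

This gives the KKT block system:
  [ Q   A^T ] [ x     ]   [-c ]
  [ A    0  ] [ lambda ] = [ b ]

Solving the linear system:
  x*      = (2, -1.1818)
  lambda* = (-6.9091)
  f(x*)   = 4.3182

x* = (2, -1.1818), lambda* = (-6.9091)


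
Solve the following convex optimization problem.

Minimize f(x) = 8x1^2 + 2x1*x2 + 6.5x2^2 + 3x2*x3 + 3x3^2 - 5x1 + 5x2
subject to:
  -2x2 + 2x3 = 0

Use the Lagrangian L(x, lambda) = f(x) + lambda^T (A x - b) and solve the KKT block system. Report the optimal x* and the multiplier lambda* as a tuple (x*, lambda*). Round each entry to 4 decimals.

Form the Lagrangian:
  L(x, lambda) = (1/2) x^T Q x + c^T x + lambda^T (A x - b)
Stationarity (grad_x L = 0): Q x + c + A^T lambda = 0.
Primal feasibility: A x = b.

This gives the KKT block system:
  [ Q   A^T ] [ x     ]   [-c ]
  [ A    0  ] [ lambda ] = [ b ]

Solving the linear system:
  x*      = (0.3409, -0.2273, -0.2273)
  lambda* = (1.0227)
  f(x*)   = -1.4205

x* = (0.3409, -0.2273, -0.2273), lambda* = (1.0227)
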